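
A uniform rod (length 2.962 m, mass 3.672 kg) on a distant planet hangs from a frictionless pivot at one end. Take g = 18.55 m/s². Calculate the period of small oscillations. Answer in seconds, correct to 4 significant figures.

2.050 s

For a physical pendulum T = 2π√(I/(mgd)), with d = 1.4810 m from pivot to centre of mass.
I_cm = mL²/12 = 3.672 × 2.962²/12 = 2.6847 kg·m²; I = I_cm + md² = 2.6847 + 3.672 × 1.4810² = 10.739 kg·m².
T = 2π√(10.739/(3.672 × 18.55 × 1.4810)) = 2.050 s.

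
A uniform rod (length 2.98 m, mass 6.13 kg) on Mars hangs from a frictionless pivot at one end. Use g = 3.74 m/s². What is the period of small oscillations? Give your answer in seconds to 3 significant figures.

For a physical pendulum T = 2π√(I/(mgd)), with d = 1.490 m from pivot to centre of mass.
I_cm = mL²/12 = 6.13 × 2.98²/12 = 4.536 kg·m²; I = I_cm + md² = 4.536 + 6.13 × 1.490² = 18.15 kg·m².
T = 2π√(18.15/(6.13 × 3.74 × 1.490)) = 4.58 s.

4.58 s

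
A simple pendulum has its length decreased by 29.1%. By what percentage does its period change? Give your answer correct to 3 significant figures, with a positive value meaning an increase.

T ∝ √L, so T'/T = √(0.7090) = 0.8420.
Percentage change in T = (0.8420 − 1) × 100% = -15.8%.

-15.8%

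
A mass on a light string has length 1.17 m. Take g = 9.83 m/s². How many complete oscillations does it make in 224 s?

103

T = 2π√(L/g) = 2π√(1.17/9.83) = 2.168 s.
Number of complete oscillations = ⌊224/2.168⌋ = ⌊103.3⌋ = 103.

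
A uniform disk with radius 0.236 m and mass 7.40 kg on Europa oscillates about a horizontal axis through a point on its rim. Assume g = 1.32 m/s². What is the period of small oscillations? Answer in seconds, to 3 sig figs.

3.25 s

I_cm = ½mr² = 0.2061 kg·m². The pivot is at distance d = 0.236 m from the centre of mass.
By the parallel-axis theorem, I = I_cm + md² = 0.2061 + 0.4122 = 0.6182 kg·m².
T = 2π√(I/(mgd)) = 2π√(0.6182/(7.40 × 1.32 × 0.236)) = 3.25 s.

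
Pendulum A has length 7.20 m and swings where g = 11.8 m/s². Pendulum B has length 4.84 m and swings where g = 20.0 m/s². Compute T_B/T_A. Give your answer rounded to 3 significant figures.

0.630

T = 2π√(L/g), so T_B/T_A = √((L_B/g_B)/(L_A/g_A)) = √((4.84/20.0)/(7.20/11.8)) = 0.630.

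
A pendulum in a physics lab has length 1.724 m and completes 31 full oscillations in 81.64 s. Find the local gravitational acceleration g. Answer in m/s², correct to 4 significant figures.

9.813 m/s²

T = 81.64/31 = 2.6335 s.
From T = 2π√(L/g), g = 4π²L/T² = 4π² × 1.724/2.6335² = 9.813 m/s².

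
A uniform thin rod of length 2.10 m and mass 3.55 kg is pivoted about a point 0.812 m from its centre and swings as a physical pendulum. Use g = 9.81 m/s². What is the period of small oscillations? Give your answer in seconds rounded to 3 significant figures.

For a physical pendulum T = 2π√(I/(mgd)), with d = 0.8120 m from pivot to centre of mass.
I_cm = mL²/12 = 3.55 × 2.10²/12 = 1.305 kg·m²; I = I_cm + md² = 1.305 + 3.55 × 0.8120² = 3.645 kg·m².
T = 2π√(3.645/(3.55 × 9.81 × 0.8120)) = 2.26 s.

2.26 s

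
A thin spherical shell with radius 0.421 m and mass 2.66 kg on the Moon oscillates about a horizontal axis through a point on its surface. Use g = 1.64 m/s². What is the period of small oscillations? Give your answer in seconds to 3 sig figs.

I_cm = (2/3)mr² = 0.3143 kg·m². The pivot is at distance d = 0.421 m from the centre of mass.
By the parallel-axis theorem, I = I_cm + md² = 0.3143 + 0.4715 = 0.7858 kg·m².
T = 2π√(I/(mgd)) = 2π√(0.7858/(2.66 × 1.64 × 0.421)) = 4.11 s.

4.11 s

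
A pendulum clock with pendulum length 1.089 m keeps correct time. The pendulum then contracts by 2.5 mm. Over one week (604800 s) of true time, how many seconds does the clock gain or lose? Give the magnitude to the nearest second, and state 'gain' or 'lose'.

gain 695 s

T ∝ √L, so T'/T = √(1.08650/1.089) = 0.998851.
In 604800 s of true time the clock registers 604800/0.998851 = 605495.4 s, so it gains 695 s.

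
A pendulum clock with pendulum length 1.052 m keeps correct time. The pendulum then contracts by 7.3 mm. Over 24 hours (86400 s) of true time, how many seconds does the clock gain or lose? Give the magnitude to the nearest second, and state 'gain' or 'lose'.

gain 301 s

T ∝ √L, so T'/T = √(1.04470/1.052) = 0.996524.
In 86400 s of true time the clock registers 86400/0.996524 = 86701.3 s, so it gains 301 s.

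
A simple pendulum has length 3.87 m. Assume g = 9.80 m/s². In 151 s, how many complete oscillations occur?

38

T = 2π√(L/g) = 2π√(3.87/9.80) = 3.948 s.
Number of complete oscillations = ⌊151/3.948⌋ = ⌊38.24⌋ = 38.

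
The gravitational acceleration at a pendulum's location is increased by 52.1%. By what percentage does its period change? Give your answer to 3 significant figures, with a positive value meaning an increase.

-18.9%

T ∝ 1/√g, so T'/T = 1/√(1.521) = 0.8108.
Percentage change in T = (0.8108 − 1) × 100% = -18.9%.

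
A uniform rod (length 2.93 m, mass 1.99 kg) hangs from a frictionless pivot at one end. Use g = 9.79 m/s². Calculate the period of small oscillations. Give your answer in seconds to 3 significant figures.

For a physical pendulum T = 2π√(I/(mgd)), with d = 1.465 m from pivot to centre of mass.
I_cm = mL²/12 = 1.99 × 2.93²/12 = 1.424 kg·m²; I = I_cm + md² = 1.424 + 1.99 × 1.465² = 5.695 kg·m².
T = 2π√(5.695/(1.99 × 9.79 × 1.465)) = 2.81 s.

2.81 s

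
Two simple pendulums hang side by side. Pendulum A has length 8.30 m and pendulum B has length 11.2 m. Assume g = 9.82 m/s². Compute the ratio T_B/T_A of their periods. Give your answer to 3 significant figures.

1.16

T ∝ √L, so T_B/T_A = √(L_B/L_A) = √(11.2/8.30) = 1.16.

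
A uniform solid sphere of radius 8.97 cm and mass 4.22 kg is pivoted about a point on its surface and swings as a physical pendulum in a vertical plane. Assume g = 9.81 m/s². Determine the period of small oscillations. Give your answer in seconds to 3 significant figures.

I_cm = (2/5)mr² = 0.01358 kg·m². The pivot is at distance d = 0.0897 m from the centre of mass.
By the parallel-axis theorem, I = I_cm + md² = 0.01358 + 0.03395 = 0.04754 kg·m².
T = 2π√(I/(mgd)) = 2π√(0.04754/(4.22 × 9.81 × 0.0897)) = 0.711 s.

0.711 s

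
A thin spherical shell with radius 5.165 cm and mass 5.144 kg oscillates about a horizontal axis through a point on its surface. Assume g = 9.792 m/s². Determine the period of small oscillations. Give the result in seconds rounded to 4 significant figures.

I_cm = (2/3)mr² = 0.0091485 kg·m². The pivot is at distance d = 0.05165 m from the centre of mass.
By the parallel-axis theorem, I = I_cm + md² = 0.0091485 + 0.013723 = 0.022871 kg·m².
T = 2π√(I/(mgd)) = 2π√(0.022871/(5.144 × 9.792 × 0.05165)) = 0.5891 s.

0.5891 s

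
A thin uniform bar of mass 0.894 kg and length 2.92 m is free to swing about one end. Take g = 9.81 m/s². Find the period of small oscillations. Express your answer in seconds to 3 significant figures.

For a physical pendulum T = 2π√(I/(mgd)), with d = 1.460 m from pivot to centre of mass.
I_cm = mL²/12 = 0.894 × 2.92²/12 = 0.6352 kg·m²; I = I_cm + md² = 0.6352 + 0.894 × 1.460² = 2.541 kg·m².
T = 2π√(2.541/(0.894 × 9.81 × 1.460)) = 2.80 s.

2.80 s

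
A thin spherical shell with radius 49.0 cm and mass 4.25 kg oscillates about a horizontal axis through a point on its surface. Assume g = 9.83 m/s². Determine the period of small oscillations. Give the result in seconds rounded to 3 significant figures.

1.81 s

I_cm = (2/3)mr² = 0.6803 kg·m². The pivot is at distance d = 0.490 m from the centre of mass.
By the parallel-axis theorem, I = I_cm + md² = 0.6803 + 1.020 = 1.701 kg·m².
T = 2π√(I/(mgd)) = 2π√(1.701/(4.25 × 9.83 × 0.490)) = 1.81 s.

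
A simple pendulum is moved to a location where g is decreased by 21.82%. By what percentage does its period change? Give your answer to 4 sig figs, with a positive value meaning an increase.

13.10%

T ∝ 1/√g, so T'/T = 1/√(0.78180) = 1.1310.
Percentage change in T = (1.1310 − 1) × 100% = 13.10%.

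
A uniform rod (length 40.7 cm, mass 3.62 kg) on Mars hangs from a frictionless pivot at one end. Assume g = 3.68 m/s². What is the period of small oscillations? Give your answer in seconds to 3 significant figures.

1.71 s

For a physical pendulum T = 2π√(I/(mgd)), with d = 0.2035 m from pivot to centre of mass.
I_cm = mL²/12 = 3.62 × 0.407²/12 = 0.04997 kg·m²; I = I_cm + md² = 0.04997 + 3.62 × 0.2035² = 0.1999 kg·m².
T = 2π√(0.1999/(3.62 × 3.68 × 0.2035)) = 1.71 s.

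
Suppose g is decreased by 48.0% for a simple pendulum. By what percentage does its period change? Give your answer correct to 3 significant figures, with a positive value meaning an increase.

38.7%

T ∝ 1/√g, so T'/T = 1/√(0.5200) = 1.387.
Percentage change in T = (1.387 − 1) × 100% = 38.7%.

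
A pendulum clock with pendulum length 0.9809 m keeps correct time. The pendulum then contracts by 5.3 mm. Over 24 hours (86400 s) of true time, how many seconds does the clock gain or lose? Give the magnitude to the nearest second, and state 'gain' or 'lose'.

T ∝ √L, so T'/T = √(0.97560/0.9809) = 0.997295.
In 86400 s of true time the clock registers 86400/0.997295 = 86634.4 s, so it gains 234 s.

gain 234 s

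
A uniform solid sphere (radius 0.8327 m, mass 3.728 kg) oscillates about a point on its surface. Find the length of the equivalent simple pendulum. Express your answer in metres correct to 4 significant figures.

1.166 m

The equivalent simple-pendulum length is L_eq = I/(md), where I is about the pivot and d = 0.83270 m.
I_cm = (2/5)mR² = 1.0340 kg·m², so I = I_cm + md² = 1.0340 + 2.5850 = 3.6189 kg·m².
L_eq = 3.6189/(3.728 × 0.83270) = 1.166 m.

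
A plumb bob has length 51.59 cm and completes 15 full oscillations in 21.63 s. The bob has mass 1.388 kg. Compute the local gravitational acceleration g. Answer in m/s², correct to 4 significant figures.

T = 21.63/15 = 1.4420 s.
From T = 2π√(L/g), g = 4π²L/T² = 4π² × 0.5159/1.4420² = 9.795 m/s².

9.795 m/s²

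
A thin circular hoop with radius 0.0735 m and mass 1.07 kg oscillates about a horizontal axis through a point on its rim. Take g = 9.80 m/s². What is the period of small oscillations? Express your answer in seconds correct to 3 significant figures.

0.770 s

I_cm = mr² = 0.005780 kg·m². The pivot is at distance d = 0.0735 m from the centre of mass.
By the parallel-axis theorem, I = I_cm + md² = 0.005780 + 0.005780 = 0.01156 kg·m².
T = 2π√(I/(mgd)) = 2π√(0.01156/(1.07 × 9.80 × 0.0735)) = 0.770 s.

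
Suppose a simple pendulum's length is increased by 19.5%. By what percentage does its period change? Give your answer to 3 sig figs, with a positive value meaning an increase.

9.32%

T ∝ √L, so T'/T = √(1.195) = 1.093.
Percentage change in T = (1.093 − 1) × 100% = 9.32%.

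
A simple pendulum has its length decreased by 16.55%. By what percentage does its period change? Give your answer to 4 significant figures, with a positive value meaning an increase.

-8.649%

T ∝ √L, so T'/T = √(0.83450) = 0.91351.
Percentage change in T = (0.91351 − 1) × 100% = -8.649%.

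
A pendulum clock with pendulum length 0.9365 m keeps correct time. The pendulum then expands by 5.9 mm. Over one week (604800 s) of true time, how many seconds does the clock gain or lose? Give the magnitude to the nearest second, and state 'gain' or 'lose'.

lose 1896 s

T ∝ √L, so T'/T = √(0.94240/0.9365) = 1.00315.
In 604800 s of true time the clock registers 604800/1.00315 = 602903.8 s, so it loses 1896 s.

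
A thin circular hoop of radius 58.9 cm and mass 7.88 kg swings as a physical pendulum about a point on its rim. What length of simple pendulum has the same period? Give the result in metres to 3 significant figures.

1.18 m

The equivalent simple-pendulum length is L_eq = I/(md), where I is about the pivot and d = 0.5890 m.
I_cm = mR² = 2.734 kg·m², so I = I_cm + md² = 2.734 + 2.734 = 5.467 kg·m².
L_eq = 5.467/(7.88 × 0.5890) = 1.18 m.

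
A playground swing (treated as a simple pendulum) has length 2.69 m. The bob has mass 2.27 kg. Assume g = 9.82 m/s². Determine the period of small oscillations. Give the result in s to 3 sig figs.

3.29 s

T = 2π√(L/g) = 2π√(2.69/9.82) = 2π × 0.5234 = 3.29 s.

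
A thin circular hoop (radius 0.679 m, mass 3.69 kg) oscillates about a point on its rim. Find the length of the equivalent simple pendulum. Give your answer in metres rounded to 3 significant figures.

1.36 m

The equivalent simple-pendulum length is L_eq = I/(md), where I is about the pivot and d = 0.6790 m.
I_cm = mR² = 1.701 kg·m², so I = I_cm + md² = 1.701 + 1.701 = 3.402 kg·m².
L_eq = 3.402/(3.69 × 0.6790) = 1.36 m.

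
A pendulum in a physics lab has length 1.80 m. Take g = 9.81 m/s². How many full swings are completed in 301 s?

111

T = 2π√(L/g) = 2π√(1.80/9.81) = 2.691 s.
Number of complete oscillations = ⌊301/2.691⌋ = ⌊111.8⌋ = 111.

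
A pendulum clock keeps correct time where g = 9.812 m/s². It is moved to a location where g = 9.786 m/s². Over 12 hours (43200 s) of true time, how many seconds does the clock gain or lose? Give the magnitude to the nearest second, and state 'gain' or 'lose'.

The clock's period scales as T ∝ 1/√g, so T'/T = √(9.812/9.786) = 1.00133.
In 43200 s of true time the clock registers 43200/1.00133 = 43142.7 s, so it loses 57 s.

lose 57 s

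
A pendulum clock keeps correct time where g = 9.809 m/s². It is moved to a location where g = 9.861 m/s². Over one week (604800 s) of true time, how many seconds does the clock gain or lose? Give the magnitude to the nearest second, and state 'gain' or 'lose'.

The clock's period scales as T ∝ 1/√g, so T'/T = √(9.809/9.861) = 0.997360.
In 604800 s of true time the clock registers 604800/0.997360 = 606401.0 s, so it gains 1601 s.

gain 1601 s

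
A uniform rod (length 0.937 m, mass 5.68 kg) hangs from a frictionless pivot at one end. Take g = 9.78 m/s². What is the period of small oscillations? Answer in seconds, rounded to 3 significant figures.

For a physical pendulum T = 2π√(I/(mgd)), with d = 0.4685 m from pivot to centre of mass.
I_cm = mL²/12 = 5.68 × 0.937²/12 = 0.4156 kg·m²; I = I_cm + md² = 0.4156 + 5.68 × 0.4685² = 1.662 kg·m².
T = 2π√(1.662/(5.68 × 9.78 × 0.4685)) = 1.59 s.

1.59 s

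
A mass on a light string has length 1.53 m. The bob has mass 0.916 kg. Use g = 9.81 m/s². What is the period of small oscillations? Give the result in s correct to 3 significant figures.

T = 2π√(L/g) = 2π√(1.53/9.81) = 2π × 0.3949 = 2.48 s.

2.48 s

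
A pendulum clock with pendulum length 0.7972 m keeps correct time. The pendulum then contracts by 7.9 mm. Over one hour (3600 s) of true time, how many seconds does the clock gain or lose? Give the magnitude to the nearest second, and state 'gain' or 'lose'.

T ∝ √L, so T'/T = √(0.78930/0.7972) = 0.995033.
In 3600 s of true time the clock registers 3600/0.995033 = 3618.0 s, so it gains 18 s.

gain 18 s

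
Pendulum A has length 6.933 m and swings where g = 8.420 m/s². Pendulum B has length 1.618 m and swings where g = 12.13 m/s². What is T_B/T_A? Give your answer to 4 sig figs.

T = 2π√(L/g), so T_B/T_A = √((L_B/g_B)/(L_A/g_A)) = √((1.618/12.13)/(6.933/8.420)) = 0.4025.

0.4025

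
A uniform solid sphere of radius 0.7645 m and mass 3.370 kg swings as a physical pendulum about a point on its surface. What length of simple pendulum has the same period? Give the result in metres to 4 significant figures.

The equivalent simple-pendulum length is L_eq = I/(md), where I is about the pivot and d = 0.76450 m.
I_cm = (2/5)mR² = 0.78785 kg·m², so I = I_cm + md² = 0.78785 + 1.9696 = 2.7575 kg·m².
L_eq = 2.7575/(3.370 × 0.76450) = 1.070 m.

1.070 m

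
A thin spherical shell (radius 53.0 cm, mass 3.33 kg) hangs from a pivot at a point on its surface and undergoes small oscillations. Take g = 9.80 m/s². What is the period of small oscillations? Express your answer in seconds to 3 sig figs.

I_cm = (2/3)mr² = 0.6236 kg·m². The pivot is at distance d = 0.530 m from the centre of mass.
By the parallel-axis theorem, I = I_cm + md² = 0.6236 + 0.9354 = 1.559 kg·m².
T = 2π√(I/(mgd)) = 2π√(1.559/(3.33 × 9.80 × 0.530)) = 1.89 s.

1.89 s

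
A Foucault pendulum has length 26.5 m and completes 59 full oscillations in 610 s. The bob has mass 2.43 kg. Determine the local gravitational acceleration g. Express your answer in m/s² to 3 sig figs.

T = 610/59 = 10.34 s.
From T = 2π√(L/g), g = 4π²L/T² = 4π² × 26.5/10.34² = 9.79 m/s².

9.79 m/s²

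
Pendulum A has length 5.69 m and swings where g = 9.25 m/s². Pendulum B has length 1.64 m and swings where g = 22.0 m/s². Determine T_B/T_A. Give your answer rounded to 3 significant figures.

0.348

T = 2π√(L/g), so T_B/T_A = √((L_B/g_B)/(L_A/g_A)) = √((1.64/22.0)/(5.69/9.25)) = 0.348.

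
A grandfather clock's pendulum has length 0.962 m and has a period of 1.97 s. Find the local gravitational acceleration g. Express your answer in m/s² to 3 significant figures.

From T = 2π√(L/g), g = 4π²L/T² = 4π² × 0.962/1.970² = 9.79 m/s².

9.79 m/s²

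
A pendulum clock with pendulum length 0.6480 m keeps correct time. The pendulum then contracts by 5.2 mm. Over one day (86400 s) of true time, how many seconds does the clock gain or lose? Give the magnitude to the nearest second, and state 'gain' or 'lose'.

T ∝ √L, so T'/T = √(0.64280/0.6480) = 0.995980.
In 86400 s of true time the clock registers 86400/0.995980 = 86748.8 s, so it gains 349 s.

gain 349 s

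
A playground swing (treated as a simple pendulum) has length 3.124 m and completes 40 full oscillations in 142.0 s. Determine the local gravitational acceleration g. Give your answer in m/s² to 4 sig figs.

T = 142.0/40 = 3.5500 s.
From T = 2π√(L/g), g = 4π²L/T² = 4π² × 3.124/3.5500² = 9.786 m/s².

9.786 m/s²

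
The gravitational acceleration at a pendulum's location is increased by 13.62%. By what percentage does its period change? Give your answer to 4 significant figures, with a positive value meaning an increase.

T ∝ 1/√g, so T'/T = 1/√(1.1362) = 0.93815.
Percentage change in T = (0.93815 − 1) × 100% = -6.185%.

-6.185%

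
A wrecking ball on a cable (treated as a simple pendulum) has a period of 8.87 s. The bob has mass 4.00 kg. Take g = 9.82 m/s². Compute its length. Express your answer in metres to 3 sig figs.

From T = 2π√(L/g), L = gT²/(4π²) = 9.82 × 8.870²/(4π²) = 19.6 m.

19.6 m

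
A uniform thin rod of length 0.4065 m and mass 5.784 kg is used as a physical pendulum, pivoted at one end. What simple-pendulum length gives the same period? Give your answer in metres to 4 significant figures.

The equivalent simple-pendulum length is L_eq = I/(md), where I is about the pivot and d = 0.20325 m.
I_cm = (1/12)mL² = 0.079647 kg·m², so I = I_cm + md² = 0.079647 + 0.23894 = 0.31859 kg·m².
L_eq = 0.31859/(5.784 × 0.20325) = 0.2710 m.

0.2710 m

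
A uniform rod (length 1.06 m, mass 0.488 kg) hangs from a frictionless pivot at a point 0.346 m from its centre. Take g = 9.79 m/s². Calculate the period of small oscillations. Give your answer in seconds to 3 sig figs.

1.58 s

For a physical pendulum T = 2π√(I/(mgd)), with d = 0.3460 m from pivot to centre of mass.
I_cm = mL²/12 = 0.488 × 1.06²/12 = 0.04569 kg·m²; I = I_cm + md² = 0.04569 + 0.488 × 0.3460² = 0.1041 kg·m².
T = 2π√(0.1041/(0.488 × 9.79 × 0.3460)) = 1.58 s.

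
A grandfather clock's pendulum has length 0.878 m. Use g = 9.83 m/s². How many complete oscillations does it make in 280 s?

149

T = 2π√(L/g) = 2π√(0.878/9.83) = 1.878 s.
Number of complete oscillations = ⌊280/1.878⌋ = ⌊149.1⌋ = 149.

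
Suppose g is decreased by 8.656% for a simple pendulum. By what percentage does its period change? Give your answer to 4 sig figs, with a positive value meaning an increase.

4.631%

T ∝ 1/√g, so T'/T = 1/√(0.91344) = 1.0463.
Percentage change in T = (1.0463 − 1) × 100% = 4.631%.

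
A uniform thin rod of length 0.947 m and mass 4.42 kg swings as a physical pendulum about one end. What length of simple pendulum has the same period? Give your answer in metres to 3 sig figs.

The equivalent simple-pendulum length is L_eq = I/(md), where I is about the pivot and d = 0.4735 m.
I_cm = (1/12)mL² = 0.3303 kg·m², so I = I_cm + md² = 0.3303 + 0.9910 = 1.321 kg·m².
L_eq = 1.321/(4.42 × 0.4735) = 0.631 m.

0.631 m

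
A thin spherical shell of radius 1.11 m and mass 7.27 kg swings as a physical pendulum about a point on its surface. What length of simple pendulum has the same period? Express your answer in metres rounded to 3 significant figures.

1.85 m

The equivalent simple-pendulum length is L_eq = I/(md), where I is about the pivot and d = 1.110 m.
I_cm = (2/3)mR² = 5.972 kg·m², so I = I_cm + md² = 5.972 + 8.957 = 14.93 kg·m².
L_eq = 14.93/(7.27 × 1.110) = 1.85 m.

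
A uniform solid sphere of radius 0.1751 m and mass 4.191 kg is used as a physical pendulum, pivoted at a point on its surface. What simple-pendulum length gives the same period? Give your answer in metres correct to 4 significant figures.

0.2451 m

The equivalent simple-pendulum length is L_eq = I/(md), where I is about the pivot and d = 0.17510 m.
I_cm = (2/5)mR² = 0.051398 kg·m², so I = I_cm + md² = 0.051398 + 0.12850 = 0.17989 kg·m².
L_eq = 0.17989/(4.191 × 0.17510) = 0.2451 m.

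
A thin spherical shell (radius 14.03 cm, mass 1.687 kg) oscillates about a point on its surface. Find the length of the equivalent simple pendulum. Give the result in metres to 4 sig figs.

0.2338 m

The equivalent simple-pendulum length is L_eq = I/(md), where I is about the pivot and d = 0.14030 m.
I_cm = (2/3)mR² = 0.022138 kg·m², so I = I_cm + md² = 0.022138 + 0.033207 = 0.055345 kg·m².
L_eq = 0.055345/(1.687 × 0.14030) = 0.2338 m.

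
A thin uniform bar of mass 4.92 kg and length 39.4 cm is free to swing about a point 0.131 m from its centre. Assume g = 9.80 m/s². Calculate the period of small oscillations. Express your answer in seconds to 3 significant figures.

0.962 s

For a physical pendulum T = 2π√(I/(mgd)), with d = 0.1310 m from pivot to centre of mass.
I_cm = mL²/12 = 4.92 × 0.394²/12 = 0.06365 kg·m²; I = I_cm + md² = 0.06365 + 4.92 × 0.1310² = 0.1481 kg·m².
T = 2π√(0.1481/(4.92 × 9.80 × 0.1310)) = 0.962 s.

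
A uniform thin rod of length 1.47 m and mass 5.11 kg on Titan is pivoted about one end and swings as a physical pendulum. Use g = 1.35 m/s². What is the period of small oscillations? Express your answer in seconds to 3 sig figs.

5.35 s

For a physical pendulum T = 2π√(I/(mgd)), with d = 0.7350 m from pivot to centre of mass.
I_cm = mL²/12 = 5.11 × 1.47²/12 = 0.9202 kg·m²; I = I_cm + md² = 0.9202 + 5.11 × 0.7350² = 3.681 kg·m².
T = 2π√(3.681/(5.11 × 1.35 × 0.7350)) = 5.35 s.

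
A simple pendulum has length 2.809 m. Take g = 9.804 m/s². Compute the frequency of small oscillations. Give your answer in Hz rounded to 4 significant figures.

T = 2π√(L/g) = 2π√(2.809/9.804) = 3.3632 s, so f = 1/T = 0.2973 Hz.

0.2973 Hz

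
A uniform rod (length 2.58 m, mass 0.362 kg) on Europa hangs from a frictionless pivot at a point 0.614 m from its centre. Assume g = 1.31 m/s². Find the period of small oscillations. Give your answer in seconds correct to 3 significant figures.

6.76 s

For a physical pendulum T = 2π√(I/(mgd)), with d = 0.6140 m from pivot to centre of mass.
I_cm = mL²/12 = 0.362 × 2.58²/12 = 0.2008 kg·m²; I = I_cm + md² = 0.2008 + 0.362 × 0.6140² = 0.3373 kg·m².
T = 2π√(0.3373/(0.362 × 1.31 × 0.6140)) = 6.76 s.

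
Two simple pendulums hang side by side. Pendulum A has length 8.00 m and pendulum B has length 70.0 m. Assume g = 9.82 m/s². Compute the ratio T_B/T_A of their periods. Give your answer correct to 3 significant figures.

T ∝ √L, so T_B/T_A = √(L_B/L_A) = √(70.0/8.00) = 2.96.

2.96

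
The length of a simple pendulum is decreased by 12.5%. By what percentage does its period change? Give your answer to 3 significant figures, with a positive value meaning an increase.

-6.46%

T ∝ √L, so T'/T = √(0.8750) = 0.9354.
Percentage change in T = (0.9354 − 1) × 100% = -6.46%.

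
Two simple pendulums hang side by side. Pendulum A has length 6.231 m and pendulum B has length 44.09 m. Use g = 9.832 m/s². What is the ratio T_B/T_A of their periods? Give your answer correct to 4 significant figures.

2.660

T ∝ √L, so T_B/T_A = √(L_B/L_A) = √(44.09/6.231) = 2.660.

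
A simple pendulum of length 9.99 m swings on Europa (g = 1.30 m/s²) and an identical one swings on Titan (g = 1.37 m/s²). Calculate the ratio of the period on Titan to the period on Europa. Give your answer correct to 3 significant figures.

T ∝ 1/√g, so T₂/T₁ = √(g₁/g₂) = √(1.30/1.37) = 0.974.

0.974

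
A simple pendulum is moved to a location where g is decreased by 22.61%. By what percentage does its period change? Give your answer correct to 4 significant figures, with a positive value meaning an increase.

13.67%

T ∝ 1/√g, so T'/T = 1/√(0.77390) = 1.1367.
Percentage change in T = (1.1367 − 1) × 100% = 13.67%.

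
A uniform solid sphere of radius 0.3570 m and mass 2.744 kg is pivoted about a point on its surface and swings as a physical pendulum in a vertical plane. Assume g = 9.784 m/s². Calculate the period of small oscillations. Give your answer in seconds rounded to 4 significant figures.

1.420 s

I_cm = (2/5)mr² = 0.13989 kg·m². The pivot is at distance d = 0.3570 m from the centre of mass.
By the parallel-axis theorem, I = I_cm + md² = 0.13989 + 0.34972 = 0.48961 kg·m².
T = 2π√(I/(mgd)) = 2π√(0.48961/(2.744 × 9.784 × 0.3570)) = 1.420 s.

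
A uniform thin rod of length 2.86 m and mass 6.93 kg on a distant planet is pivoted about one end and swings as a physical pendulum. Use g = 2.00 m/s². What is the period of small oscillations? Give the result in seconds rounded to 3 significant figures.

6.13 s

For a physical pendulum T = 2π√(I/(mgd)), with d = 1.430 m from pivot to centre of mass.
I_cm = mL²/12 = 6.93 × 2.86²/12 = 4.724 kg·m²; I = I_cm + md² = 4.724 + 6.93 × 1.430² = 18.89 kg·m².
T = 2π√(18.89/(6.93 × 2.00 × 1.430)) = 6.13 s.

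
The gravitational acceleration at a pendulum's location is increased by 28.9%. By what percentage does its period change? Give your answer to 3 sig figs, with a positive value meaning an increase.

T ∝ 1/√g, so T'/T = 1/√(1.289) = 0.8808.
Percentage change in T = (0.8808 − 1) × 100% = -11.9%.

-11.9%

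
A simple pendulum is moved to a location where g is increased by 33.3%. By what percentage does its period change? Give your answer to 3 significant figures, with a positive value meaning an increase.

T ∝ 1/√g, so T'/T = 1/√(1.333) = 0.8661.
Percentage change in T = (0.8661 − 1) × 100% = -13.4%.

-13.4%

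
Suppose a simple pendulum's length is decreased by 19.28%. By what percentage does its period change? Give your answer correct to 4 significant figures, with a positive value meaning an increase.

-10.16%

T ∝ √L, so T'/T = √(0.80720) = 0.89844.
Percentage change in T = (0.89844 − 1) × 100% = -10.16%.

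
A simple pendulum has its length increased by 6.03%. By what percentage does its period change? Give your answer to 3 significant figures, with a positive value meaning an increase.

2.97%

T ∝ √L, so T'/T = √(1.060) = 1.030.
Percentage change in T = (1.030 − 1) × 100% = 2.97%.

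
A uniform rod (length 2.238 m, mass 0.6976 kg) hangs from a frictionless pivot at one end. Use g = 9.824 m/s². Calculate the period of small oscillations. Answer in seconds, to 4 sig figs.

2.449 s

For a physical pendulum T = 2π√(I/(mgd)), with d = 1.1190 m from pivot to centre of mass.
I_cm = mL²/12 = 0.6976 × 2.238²/12 = 0.29117 kg·m²; I = I_cm + md² = 0.29117 + 0.6976 × 1.1190² = 1.1647 kg·m².
T = 2π√(1.1647/(0.6976 × 9.824 × 1.1190)) = 2.449 s.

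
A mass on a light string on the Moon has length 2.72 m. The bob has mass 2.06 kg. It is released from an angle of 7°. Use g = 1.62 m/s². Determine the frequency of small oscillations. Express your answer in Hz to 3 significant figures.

0.123 Hz

T = 2π√(L/g) = 2π√(2.72/1.62) = 8.142 s, so f = 1/T = 0.123 Hz.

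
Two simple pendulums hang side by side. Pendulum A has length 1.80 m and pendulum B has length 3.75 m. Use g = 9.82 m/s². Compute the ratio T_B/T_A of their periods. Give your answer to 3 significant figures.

1.44

T ∝ √L, so T_B/T_A = √(L_B/L_A) = √(3.75/1.80) = 1.44.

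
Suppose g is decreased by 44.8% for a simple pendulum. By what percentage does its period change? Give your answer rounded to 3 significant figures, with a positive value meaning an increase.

34.6%

T ∝ 1/√g, so T'/T = 1/√(0.5520) = 1.346.
Percentage change in T = (1.346 − 1) × 100% = 34.6%.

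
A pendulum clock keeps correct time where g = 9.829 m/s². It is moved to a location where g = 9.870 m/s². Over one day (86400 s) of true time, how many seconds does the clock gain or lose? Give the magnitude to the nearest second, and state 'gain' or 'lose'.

The clock's period scales as T ∝ 1/√g, so T'/T = √(9.829/9.870) = 0.997921.
In 86400 s of true time the clock registers 86400/0.997921 = 86580.0 s, so it gains 180 s.

gain 180 s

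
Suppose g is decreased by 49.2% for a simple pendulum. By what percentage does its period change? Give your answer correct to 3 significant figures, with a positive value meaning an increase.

T ∝ 1/√g, so T'/T = 1/√(0.5080) = 1.403.
Percentage change in T = (1.403 − 1) × 100% = 40.3%.

40.3%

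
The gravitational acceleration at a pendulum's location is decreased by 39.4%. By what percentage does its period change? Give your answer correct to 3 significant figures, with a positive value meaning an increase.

T ∝ 1/√g, so T'/T = 1/√(0.6060) = 1.285.
Percentage change in T = (1.285 − 1) × 100% = 28.5%.

28.5%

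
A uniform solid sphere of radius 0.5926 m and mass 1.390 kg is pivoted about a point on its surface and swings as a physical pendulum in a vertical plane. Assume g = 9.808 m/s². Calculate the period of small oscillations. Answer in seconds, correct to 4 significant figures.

1.827 s

I_cm = (2/5)mr² = 0.19525 kg·m². The pivot is at distance d = 0.5926 m from the centre of mass.
By the parallel-axis theorem, I = I_cm + md² = 0.19525 + 0.48813 = 0.68339 kg·m².
T = 2π√(I/(mgd)) = 2π√(0.68339/(1.390 × 9.808 × 0.5926)) = 1.827 s.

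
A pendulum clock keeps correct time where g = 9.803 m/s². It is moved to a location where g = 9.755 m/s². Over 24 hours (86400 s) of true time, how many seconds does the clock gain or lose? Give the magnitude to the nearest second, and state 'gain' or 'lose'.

lose 212 s

The clock's period scales as T ∝ 1/√g, so T'/T = √(9.803/9.755) = 1.00246.
In 86400 s of true time the clock registers 86400/1.00246 = 86188.2 s, so it loses 212 s.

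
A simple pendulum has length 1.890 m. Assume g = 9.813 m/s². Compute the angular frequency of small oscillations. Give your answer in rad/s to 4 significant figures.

ω = √(g/L) = √(9.813/1.890) = 2.279 rad/s.

2.279 rad/s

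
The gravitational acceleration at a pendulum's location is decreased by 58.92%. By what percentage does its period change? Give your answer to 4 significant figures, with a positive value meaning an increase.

56.02%

T ∝ 1/√g, so T'/T = 1/√(0.41080) = 1.5602.
Percentage change in T = (1.5602 − 1) × 100% = 56.02%.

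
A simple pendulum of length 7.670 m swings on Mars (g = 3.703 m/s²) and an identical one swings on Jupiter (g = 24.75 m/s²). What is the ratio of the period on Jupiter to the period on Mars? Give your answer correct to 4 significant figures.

T ∝ 1/√g, so T₂/T₁ = √(g₁/g₂) = √(3.703/24.75) = 0.3868.

0.3868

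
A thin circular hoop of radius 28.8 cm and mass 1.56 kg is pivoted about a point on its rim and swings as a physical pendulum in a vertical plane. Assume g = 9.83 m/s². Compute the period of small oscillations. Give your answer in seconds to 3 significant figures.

I_cm = mr² = 0.1294 kg·m². The pivot is at distance d = 0.288 m from the centre of mass.
By the parallel-axis theorem, I = I_cm + md² = 0.1294 + 0.1294 = 0.2588 kg·m².
T = 2π√(I/(mgd)) = 2π√(0.2588/(1.56 × 9.83 × 0.288)) = 1.52 s.

1.52 s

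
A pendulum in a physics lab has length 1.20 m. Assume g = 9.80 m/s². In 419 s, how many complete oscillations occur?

T = 2π√(L/g) = 2π√(1.20/9.80) = 2.199 s.
Number of complete oscillations = ⌊419/2.199⌋ = ⌊190.6⌋ = 190.

190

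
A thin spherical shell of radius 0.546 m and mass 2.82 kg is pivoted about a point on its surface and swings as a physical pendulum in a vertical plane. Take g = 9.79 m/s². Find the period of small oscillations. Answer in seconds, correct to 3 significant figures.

I_cm = (2/3)mr² = 0.5605 kg·m². The pivot is at distance d = 0.546 m from the centre of mass.
By the parallel-axis theorem, I = I_cm + md² = 0.5605 + 0.8407 = 1.401 kg·m².
T = 2π√(I/(mgd)) = 2π√(1.401/(2.82 × 9.79 × 0.546)) = 1.92 s.

1.92 s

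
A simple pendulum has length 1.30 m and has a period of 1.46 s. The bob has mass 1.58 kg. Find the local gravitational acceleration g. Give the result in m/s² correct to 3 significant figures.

From T = 2π√(L/g), g = 4π²L/T² = 4π² × 1.30/1.460² = 24.1 m/s².

24.1 m/s²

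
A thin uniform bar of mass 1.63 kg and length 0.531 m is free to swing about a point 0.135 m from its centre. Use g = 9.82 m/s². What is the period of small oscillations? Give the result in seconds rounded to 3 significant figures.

For a physical pendulum T = 2π√(I/(mgd)), with d = 0.1350 m from pivot to centre of mass.
I_cm = mL²/12 = 1.63 × 0.531²/12 = 0.03830 kg·m²; I = I_cm + md² = 0.03830 + 1.63 × 0.1350² = 0.06801 kg·m².
T = 2π√(0.06801/(1.63 × 9.82 × 0.1350)) = 1.11 s.

1.11 s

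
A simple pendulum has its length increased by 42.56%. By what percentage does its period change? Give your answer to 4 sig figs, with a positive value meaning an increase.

T ∝ √L, so T'/T = √(1.4256) = 1.1940.
Percentage change in T = (1.1940 − 1) × 100% = 19.40%.

19.40%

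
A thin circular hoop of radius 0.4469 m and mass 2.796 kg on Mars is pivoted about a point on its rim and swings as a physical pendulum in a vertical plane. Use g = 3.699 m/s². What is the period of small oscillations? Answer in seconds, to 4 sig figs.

I_cm = mr² = 0.55842 kg·m². The pivot is at distance d = 0.4469 m from the centre of mass.
By the parallel-axis theorem, I = I_cm + md² = 0.55842 + 0.55842 = 1.1168 kg·m².
T = 2π√(I/(mgd)) = 2π√(1.1168/(2.796 × 3.699 × 0.4469)) = 3.089 s.

3.089 s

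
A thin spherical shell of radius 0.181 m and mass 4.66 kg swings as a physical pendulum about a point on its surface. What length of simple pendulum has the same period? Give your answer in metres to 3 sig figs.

The equivalent simple-pendulum length is L_eq = I/(md), where I is about the pivot and d = 0.1810 m.
I_cm = (2/3)mR² = 0.1018 kg·m², so I = I_cm + md² = 0.1018 + 0.1527 = 0.2544 kg·m².
L_eq = 0.2544/(4.66 × 0.1810) = 0.302 m.

0.302 m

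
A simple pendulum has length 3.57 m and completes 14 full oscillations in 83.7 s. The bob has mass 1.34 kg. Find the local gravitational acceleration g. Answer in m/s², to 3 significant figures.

3.94 m/s²

T = 83.7/14 = 5.979 s.
From T = 2π√(L/g), g = 4π²L/T² = 4π² × 3.57/5.979² = 3.94 m/s².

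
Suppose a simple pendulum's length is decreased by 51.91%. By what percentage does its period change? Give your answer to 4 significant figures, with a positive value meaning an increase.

T ∝ √L, so T'/T = √(0.48090) = 0.69347.
Percentage change in T = (0.69347 − 1) × 100% = -30.65%.

-30.65%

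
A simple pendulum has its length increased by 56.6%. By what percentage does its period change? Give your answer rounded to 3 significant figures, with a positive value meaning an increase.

T ∝ √L, so T'/T = √(1.566) = 1.251.
Percentage change in T = (1.251 − 1) × 100% = 25.1%.

25.1%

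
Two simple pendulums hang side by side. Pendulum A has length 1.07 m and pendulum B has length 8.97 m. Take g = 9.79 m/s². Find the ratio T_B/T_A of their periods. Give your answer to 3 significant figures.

2.90

T ∝ √L, so T_B/T_A = √(L_B/L_A) = √(8.97/1.07) = 2.90.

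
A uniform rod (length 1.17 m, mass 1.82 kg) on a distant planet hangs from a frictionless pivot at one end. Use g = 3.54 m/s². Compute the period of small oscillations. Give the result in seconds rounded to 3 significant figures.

For a physical pendulum T = 2π√(I/(mgd)), with d = 0.5850 m from pivot to centre of mass.
I_cm = mL²/12 = 1.82 × 1.17²/12 = 0.2076 kg·m²; I = I_cm + md² = 0.2076 + 1.82 × 0.5850² = 0.8305 kg·m².
T = 2π√(0.8305/(1.82 × 3.54 × 0.5850)) = 2.95 s.

2.95 s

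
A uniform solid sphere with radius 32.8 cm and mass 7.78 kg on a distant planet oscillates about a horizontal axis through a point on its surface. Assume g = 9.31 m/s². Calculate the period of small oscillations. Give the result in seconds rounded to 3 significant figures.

1.40 s

I_cm = (2/5)mr² = 0.3348 kg·m². The pivot is at distance d = 0.328 m from the centre of mass.
By the parallel-axis theorem, I = I_cm + md² = 0.3348 + 0.8370 = 1.172 kg·m².
T = 2π√(I/(mgd)) = 2π√(1.172/(7.78 × 9.31 × 0.328)) = 1.40 s.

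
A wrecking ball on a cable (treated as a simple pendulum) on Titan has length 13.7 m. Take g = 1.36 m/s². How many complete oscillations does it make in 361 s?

T = 2π√(L/g) = 2π√(13.7/1.36) = 19.94 s.
Number of complete oscillations = ⌊361/19.94⌋ = ⌊18.10⌋ = 18.

18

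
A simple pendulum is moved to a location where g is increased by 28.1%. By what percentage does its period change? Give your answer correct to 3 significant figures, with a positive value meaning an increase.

T ∝ 1/√g, so T'/T = 1/√(1.281) = 0.8835.
Percentage change in T = (0.8835 − 1) × 100% = -11.6%.

-11.6%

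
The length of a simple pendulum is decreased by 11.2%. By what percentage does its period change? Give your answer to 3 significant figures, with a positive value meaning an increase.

-5.77%

T ∝ √L, so T'/T = √(0.8880) = 0.9423.
Percentage change in T = (0.9423 − 1) × 100% = -5.77%.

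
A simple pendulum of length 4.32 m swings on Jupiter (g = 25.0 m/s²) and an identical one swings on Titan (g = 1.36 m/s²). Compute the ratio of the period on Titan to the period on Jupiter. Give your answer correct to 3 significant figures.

T ∝ 1/√g, so T₂/T₁ = √(g₁/g₂) = √(25.0/1.36) = 4.29.

4.29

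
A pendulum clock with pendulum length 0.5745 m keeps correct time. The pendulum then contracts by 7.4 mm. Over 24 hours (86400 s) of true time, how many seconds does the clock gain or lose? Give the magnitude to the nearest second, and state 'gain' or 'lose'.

gain 562 s

T ∝ √L, so T'/T = √(0.56710/0.5745) = 0.993539.
In 86400 s of true time the clock registers 86400/0.993539 = 86961.9 s, so it gains 562 s.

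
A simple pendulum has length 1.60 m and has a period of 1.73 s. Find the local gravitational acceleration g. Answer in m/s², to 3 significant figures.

From T = 2π√(L/g), g = 4π²L/T² = 4π² × 1.60/1.730² = 21.1 m/s².

21.1 m/s²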